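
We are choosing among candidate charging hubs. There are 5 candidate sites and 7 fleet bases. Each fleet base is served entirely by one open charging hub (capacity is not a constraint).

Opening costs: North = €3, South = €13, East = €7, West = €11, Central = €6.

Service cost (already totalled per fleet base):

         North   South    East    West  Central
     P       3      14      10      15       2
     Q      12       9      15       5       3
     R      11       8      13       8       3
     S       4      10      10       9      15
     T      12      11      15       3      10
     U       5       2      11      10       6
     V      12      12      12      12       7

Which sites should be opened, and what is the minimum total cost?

Open North and Central; minimum total cost 43.

For any fixed open set, each fleet base goes to its cheapest open site; total = fixed + service.
{North, Central}: P→Central 2, Q→Central 3, R→Central 3, S→North 4, T→Central 10, U→North 5, V→Central 7. Service 34; fixed 9; total 43.
{North, West, Central}: service 27 + fixed 20 = 47
{North, East, Central}: service 34 + fixed 16 = 50
{North, South, East, West, Central}: service 24 + fixed 40 = 64
No other subset beats 43.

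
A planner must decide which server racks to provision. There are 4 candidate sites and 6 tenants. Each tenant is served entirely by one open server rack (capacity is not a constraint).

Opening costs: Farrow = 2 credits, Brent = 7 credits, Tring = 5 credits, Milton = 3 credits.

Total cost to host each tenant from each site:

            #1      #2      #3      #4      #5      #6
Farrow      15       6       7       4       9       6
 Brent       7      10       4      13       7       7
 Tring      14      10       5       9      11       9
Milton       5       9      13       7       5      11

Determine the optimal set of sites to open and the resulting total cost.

Open Farrow and Milton; minimum total cost 38.

For any fixed open set, each tenant goes to its cheapest open site; total = fixed + service.
{Farrow, Milton}: #1→Milton 5, #2→Farrow 6, #3→Farrow 7, #4→Farrow 4, #5→Milton 5, #6→Farrow 6. Service 33; fixed 5; total 38.
{Farrow, Tring, Milton}: service 31 + fixed 10 = 41
{Farrow, Brent, Milton}: #1→Milton 5, #2→Farrow 6, #3→Brent 4, #4→Farrow 4, #5→Milton 5, #6→Farrow 6. Service 30; fixed 12; total 42.
{Farrow, Brent, Tring, Milton}: service 30 + fixed 17 = 47
(All 15 nonempty subsets were checked; Farrow and Milton is lowest.)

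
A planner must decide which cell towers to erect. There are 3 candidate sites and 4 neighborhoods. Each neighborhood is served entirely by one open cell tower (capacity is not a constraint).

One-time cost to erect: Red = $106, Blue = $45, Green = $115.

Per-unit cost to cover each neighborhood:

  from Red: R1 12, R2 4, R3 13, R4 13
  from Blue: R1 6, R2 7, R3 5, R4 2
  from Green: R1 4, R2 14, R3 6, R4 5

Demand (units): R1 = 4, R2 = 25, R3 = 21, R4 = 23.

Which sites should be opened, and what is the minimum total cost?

Open Blue only; minimum total cost 395.

For any fixed open set, each neighborhood goes to its cheapest open site; total = fixed + service.
{Blue}: R1→Blue 6·4=24, R2→Blue 7·25=175, R3→Blue 5·21=105, R4→Blue 2·23=46. Service 350; fixed 45; total 395.
{Red, Blue}: R1→Blue 6·4=24, R2→Red 4·25=100, R3→Blue 5·21=105, R4→Blue 2·23=46. Service 275; fixed 151; total 426.
{Blue, Green}: service 342 + fixed 160 = 502
{Red, Blue, Green}: service 267 + fixed 266 = 533
(All 7 nonempty subsets were checked; Blue only is lowest.)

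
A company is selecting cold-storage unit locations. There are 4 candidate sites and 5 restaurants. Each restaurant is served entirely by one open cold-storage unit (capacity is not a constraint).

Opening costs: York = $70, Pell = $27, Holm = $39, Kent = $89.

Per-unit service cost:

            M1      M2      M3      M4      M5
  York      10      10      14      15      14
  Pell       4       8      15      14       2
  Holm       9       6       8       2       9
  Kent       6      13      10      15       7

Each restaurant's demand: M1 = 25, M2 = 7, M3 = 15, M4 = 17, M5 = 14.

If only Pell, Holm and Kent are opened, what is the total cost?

Each restaurant is assigned to its cheapest site among the open ones.
{Pell, Holm, Kent}: M1→Pell 4·25=100, M2→Holm 6·7=42, M3→Holm 8·15=120, M4→Holm 2·17=34, M5→Pell 2·14=28. Service 324; fixed 155; total 479.

Total cost: 479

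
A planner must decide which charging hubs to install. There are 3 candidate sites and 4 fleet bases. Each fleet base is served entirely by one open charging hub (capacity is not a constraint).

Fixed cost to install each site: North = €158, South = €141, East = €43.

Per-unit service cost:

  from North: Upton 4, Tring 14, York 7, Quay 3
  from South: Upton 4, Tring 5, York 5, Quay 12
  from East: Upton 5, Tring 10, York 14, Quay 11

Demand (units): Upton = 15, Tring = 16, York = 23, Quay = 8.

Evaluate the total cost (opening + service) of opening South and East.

Each fleet base is assigned to its cheapest site among the open ones.
{South, East}: Upton→South 4·15=60, Tring→South 5·16=80, York→South 5·23=115, Quay→East 11·8=88. Service 343; fixed 184; total 527.

Total cost: 527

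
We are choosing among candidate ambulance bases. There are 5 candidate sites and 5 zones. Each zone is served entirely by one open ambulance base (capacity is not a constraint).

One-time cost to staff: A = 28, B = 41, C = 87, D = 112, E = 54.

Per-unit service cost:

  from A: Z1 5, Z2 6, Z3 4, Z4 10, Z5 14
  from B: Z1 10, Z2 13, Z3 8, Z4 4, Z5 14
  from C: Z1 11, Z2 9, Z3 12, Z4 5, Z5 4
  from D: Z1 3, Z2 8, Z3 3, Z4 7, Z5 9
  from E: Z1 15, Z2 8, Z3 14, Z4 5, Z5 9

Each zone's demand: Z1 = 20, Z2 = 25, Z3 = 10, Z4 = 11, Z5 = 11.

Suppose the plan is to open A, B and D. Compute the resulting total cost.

Each zone is assigned to its cheapest site among the open ones.
{A, B, D}: Z1→D 3·20=60, Z2→A 6·25=150, Z3→D 3·10=30, Z4→B 4·11=44, Z5→D 9·11=99. Service 383; fixed 181; total 564.

Total cost: 564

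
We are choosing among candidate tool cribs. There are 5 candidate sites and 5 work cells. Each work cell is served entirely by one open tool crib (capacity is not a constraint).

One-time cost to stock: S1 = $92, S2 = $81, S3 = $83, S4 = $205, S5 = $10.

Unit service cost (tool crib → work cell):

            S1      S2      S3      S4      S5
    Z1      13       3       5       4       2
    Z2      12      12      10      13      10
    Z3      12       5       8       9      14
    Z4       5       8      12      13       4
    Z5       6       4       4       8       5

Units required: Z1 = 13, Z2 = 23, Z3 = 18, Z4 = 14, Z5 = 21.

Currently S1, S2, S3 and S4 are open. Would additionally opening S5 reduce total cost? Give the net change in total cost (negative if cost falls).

Yes — net change −17 (cost falls by 17).

Current service cost with {S1, S2, S3, S4}: 513.
Adding S5: each work cell re-picks its cheapest; new service cost 486, saving 27.
Extra fixed cost: 10. Net change = 10 − 27 = -17.
(Totals: 974 → 957.)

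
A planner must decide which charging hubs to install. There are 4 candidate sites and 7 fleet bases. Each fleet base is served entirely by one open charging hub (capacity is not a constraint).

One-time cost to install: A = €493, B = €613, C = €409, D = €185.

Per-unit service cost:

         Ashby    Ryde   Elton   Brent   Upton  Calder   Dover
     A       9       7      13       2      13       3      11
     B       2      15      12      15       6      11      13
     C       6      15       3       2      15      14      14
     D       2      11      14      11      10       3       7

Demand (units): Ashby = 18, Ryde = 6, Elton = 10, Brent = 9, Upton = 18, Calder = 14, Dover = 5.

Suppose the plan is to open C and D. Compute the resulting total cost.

Total cost: 1001

Each fleet base is assigned to its cheapest site among the open ones.
{C, D}: Ashby→D 2·18=36, Ryde→D 11·6=66, Elton→C 3·10=30, Brent→C 2·9=18, Upton→D 10·18=180, Calder→D 3·14=42, Dover→D 7·5=35. Service 407; fixed 594; total 1001.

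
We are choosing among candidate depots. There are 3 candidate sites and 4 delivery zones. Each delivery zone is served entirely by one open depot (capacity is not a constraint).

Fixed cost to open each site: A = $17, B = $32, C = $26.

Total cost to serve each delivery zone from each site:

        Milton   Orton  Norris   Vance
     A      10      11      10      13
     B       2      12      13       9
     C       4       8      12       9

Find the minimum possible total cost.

Minimum total cost: 59

For any fixed open set, each delivery zone goes to its cheapest open site; total = fixed + service.
{C}: Milton→C 4, Orton→C 8, Norris→C 12, Vance→C 9. Service 33; fixed 26; total 59.
{A}: service 44 + fixed 17 = 61
{B}: service 36 + fixed 32 = 68
{A, B, C}: service 29 + fixed 75 = 104
No other subset beats 59.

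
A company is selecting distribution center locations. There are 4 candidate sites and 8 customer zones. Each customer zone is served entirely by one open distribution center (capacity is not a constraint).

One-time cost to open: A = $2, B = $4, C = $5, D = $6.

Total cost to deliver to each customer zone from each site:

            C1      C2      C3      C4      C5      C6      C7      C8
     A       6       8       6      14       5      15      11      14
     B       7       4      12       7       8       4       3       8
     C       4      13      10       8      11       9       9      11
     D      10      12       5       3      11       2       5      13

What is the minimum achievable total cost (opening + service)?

For any fixed open set, each customer zone goes to its cheapest open site; total = fixed + service.
{A, B, D}: C1→A 6, C2→B 4, C3→D 5, C4→D 3, C5→A 5, C6→D 2, C7→B 3, C8→B 8. Service 36; fixed 12; total 48.
{A, B}: service 43 + fixed 6 = 49
{B, D}: C1→B 7, C2→B 4, C3→D 5, C4→D 3, C5→B 8, C6→D 2, C7→B 3, C8→B 8. Service 40; fixed 10; total 50.
{A, B, C, D}: C1→C 4, C2→B 4, C3→D 5, C4→D 3, C5→A 5, C6→D 2, C7→B 3, C8→B 8. Service 34; fixed 17; total 51.
No other subset beats 48.

Minimum total cost: 48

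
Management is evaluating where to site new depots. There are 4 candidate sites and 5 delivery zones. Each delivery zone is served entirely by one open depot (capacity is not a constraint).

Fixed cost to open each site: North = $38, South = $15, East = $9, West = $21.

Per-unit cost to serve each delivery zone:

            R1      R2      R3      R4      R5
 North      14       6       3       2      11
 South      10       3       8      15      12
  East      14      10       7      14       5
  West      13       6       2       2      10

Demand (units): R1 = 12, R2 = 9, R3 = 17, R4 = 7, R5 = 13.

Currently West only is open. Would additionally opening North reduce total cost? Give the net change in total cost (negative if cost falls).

No — net change +38 (cost rises by 38).

Current service cost with {West}: 388.
Adding North: each delivery zone re-picks its cheapest; new service cost 388, saving 0.
Extra fixed cost: 38. Net change = 38 − 0 = 38.
(Totals: 409 → 447.)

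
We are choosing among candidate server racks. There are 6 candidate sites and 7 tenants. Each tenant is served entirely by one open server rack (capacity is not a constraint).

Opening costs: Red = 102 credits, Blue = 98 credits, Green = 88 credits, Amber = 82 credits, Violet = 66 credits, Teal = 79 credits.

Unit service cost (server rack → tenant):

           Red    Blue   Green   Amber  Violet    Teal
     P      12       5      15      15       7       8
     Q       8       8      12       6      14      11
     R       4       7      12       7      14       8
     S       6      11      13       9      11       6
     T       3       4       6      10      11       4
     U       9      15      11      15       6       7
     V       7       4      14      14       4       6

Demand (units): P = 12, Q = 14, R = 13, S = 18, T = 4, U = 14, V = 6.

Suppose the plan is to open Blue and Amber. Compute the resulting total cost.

Each tenant is assigned to its cheapest site among the open ones.
{Blue, Amber}: P→Blue 5·12=60, Q→Amber 6·14=84, R→Blue 7·13=91, S→Amber 9·18=162, T→Blue 4·4=16, U→Blue 15·14=210, V→Blue 4·6=24. Service 647; fixed 180; total 827.

Total cost: 827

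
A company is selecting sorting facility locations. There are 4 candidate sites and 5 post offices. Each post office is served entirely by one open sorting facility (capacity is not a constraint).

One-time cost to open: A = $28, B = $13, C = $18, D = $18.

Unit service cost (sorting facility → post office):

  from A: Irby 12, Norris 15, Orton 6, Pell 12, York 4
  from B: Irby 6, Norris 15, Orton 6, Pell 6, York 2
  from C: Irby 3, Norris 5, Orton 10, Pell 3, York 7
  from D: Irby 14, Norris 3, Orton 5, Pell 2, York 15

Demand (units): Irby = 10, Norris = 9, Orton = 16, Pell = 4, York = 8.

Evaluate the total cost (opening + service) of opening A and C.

Total cost: 261

Each post office is assigned to its cheapest site among the open ones.
{A, C}: Irby→C 3·10=30, Norris→C 5·9=45, Orton→A 6·16=96, Pell→C 3·4=12, York→A 4·8=32. Service 215; fixed 46; total 261.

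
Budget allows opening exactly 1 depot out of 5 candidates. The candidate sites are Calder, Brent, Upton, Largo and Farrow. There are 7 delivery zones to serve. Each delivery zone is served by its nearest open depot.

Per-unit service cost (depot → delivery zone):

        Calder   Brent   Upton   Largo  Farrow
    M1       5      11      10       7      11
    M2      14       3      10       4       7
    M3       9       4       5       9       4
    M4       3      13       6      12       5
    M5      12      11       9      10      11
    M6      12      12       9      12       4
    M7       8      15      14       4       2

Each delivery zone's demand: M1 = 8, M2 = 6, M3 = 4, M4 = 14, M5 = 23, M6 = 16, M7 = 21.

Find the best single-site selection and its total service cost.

Choose Farrow only; total service cost 575.

With exactly 1 open, each delivery zone uses its cheapest among the chosen.
{Farrow}: M1→Farrow 11·8=88, M2→Farrow 7·6=42, M3→Farrow 4·4=16, M4→Farrow 5·14=70, M5→Farrow 11·23=253, M6→Farrow 4·16=64, M7→Farrow 2·21=42. Service cost 575.
{Largo}: service cost 790
{Calder}: service cost 838
Among all 5 size-1 choices, {Farrow} is lowest.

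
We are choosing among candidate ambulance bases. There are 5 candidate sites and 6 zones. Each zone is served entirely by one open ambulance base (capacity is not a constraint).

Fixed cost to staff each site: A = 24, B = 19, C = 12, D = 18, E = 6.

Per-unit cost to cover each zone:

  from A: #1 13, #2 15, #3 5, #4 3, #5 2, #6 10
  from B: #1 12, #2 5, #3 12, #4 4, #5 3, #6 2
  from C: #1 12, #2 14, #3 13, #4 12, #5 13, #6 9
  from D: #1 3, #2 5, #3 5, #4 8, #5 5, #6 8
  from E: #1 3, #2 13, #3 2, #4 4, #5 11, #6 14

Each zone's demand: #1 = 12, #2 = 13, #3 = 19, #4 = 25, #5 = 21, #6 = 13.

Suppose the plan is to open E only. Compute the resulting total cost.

Total cost: 762

Each zone is assigned to its cheapest site among the open ones.
{E}: #1→E 3·12=36, #2→E 13·13=169, #3→E 2·19=38, #4→E 4·25=100, #5→E 11·21=231, #6→E 14·13=182. Service 756; fixed 6; total 762.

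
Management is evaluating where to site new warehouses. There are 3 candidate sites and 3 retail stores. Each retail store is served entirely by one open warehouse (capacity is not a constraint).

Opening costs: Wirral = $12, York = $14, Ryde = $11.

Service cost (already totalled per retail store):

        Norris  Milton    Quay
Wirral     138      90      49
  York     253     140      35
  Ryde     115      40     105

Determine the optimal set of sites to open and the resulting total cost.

For any fixed open set, each retail store goes to its cheapest open site; total = fixed + service.
{York, Ryde}: Norris→Ryde 115, Milton→Ryde 40, Quay→York 35. Service 190; fixed 25; total 215.
{Wirral, York, Ryde}: service 190 + fixed 37 = 227
{Wirral, Ryde}: service 204 + fixed 23 = 227
{Ryde}: service 260 + fixed 11 = 271
No other subset beats 215.

Open York and Ryde; minimum total cost 215.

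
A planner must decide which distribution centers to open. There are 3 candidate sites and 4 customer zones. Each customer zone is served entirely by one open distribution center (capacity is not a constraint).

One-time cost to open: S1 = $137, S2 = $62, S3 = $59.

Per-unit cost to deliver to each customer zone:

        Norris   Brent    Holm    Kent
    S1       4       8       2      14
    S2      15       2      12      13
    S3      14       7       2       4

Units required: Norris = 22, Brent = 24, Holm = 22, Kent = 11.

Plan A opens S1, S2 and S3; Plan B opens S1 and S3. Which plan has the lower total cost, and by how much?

Plan A is cheaper by 58.

Plan A: {S1, S2, S3}: Norris→S1 4·22=88, Brent→S2 2·24=48, Holm→S1 2·22=44, Kent→S3 4·11=44. Service 224; fixed 258; total 482.
Plan B: {S1, S3}: Norris→S1 4·22=88, Brent→S3 7·24=168, Holm→S1 2·22=44, Kent→S3 4·11=44. Service 344; fixed 196; total 540.
Difference: |482 − 540| = 58.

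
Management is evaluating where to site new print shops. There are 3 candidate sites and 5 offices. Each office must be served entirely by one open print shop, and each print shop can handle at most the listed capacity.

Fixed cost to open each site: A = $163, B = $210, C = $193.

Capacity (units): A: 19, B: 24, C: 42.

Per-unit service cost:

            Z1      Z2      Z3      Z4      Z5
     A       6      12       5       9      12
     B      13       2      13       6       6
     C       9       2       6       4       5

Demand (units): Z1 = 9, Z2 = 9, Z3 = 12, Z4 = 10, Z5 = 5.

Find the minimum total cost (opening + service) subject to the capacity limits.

Minimum total cost: 565

Open {A, C}: Z1→A 6·9=54, Z2→C 2·9=18, Z3→C 6·12=72, Z4→C 4·10=40, Z5→C 5·5=25.
Loads: A carries 9/19, C carries 36/42. Service 209; fixed 356; total 565.
Next best feasible plan costs 580.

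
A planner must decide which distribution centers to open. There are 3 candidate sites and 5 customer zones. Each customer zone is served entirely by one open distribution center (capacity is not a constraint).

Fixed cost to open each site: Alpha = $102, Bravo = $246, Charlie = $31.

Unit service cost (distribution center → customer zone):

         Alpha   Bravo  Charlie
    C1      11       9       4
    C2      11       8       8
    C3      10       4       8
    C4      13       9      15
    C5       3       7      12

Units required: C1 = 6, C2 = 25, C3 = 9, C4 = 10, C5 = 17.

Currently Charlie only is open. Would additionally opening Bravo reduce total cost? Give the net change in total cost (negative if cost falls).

No — net change +65 (cost rises by 65).

Current service cost with {Charlie}: 650.
Adding Bravo: each customer zone re-picks its cheapest; new service cost 469, saving 181.
Extra fixed cost: 246. Net change = 246 − 181 = 65.
(Totals: 681 → 746.)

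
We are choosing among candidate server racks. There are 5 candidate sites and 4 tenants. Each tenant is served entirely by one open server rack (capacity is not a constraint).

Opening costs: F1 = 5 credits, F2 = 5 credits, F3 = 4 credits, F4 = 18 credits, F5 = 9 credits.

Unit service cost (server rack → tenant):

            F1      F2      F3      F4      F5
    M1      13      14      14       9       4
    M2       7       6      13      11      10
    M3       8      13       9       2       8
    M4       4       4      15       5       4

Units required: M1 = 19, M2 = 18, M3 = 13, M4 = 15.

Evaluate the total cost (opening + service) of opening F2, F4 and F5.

Total cost: 302

Each tenant is assigned to its cheapest site among the open ones.
{F2, F4, F5}: M1→F5 4·19=76, M2→F2 6·18=108, M3→F4 2·13=26, M4→F2 4·15=60. Service 270; fixed 32; total 302.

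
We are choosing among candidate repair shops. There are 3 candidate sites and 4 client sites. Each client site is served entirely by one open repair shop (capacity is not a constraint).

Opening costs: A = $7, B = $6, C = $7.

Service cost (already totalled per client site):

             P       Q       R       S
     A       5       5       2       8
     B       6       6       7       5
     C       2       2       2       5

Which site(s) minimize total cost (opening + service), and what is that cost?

Open C only; minimum total cost 18.

For any fixed open set, each client site goes to its cheapest open site; total = fixed + service.
{C}: P→C 2, Q→C 2, R→C 2, S→C 5. Service 11; fixed 7; total 18.
{B, C}: P→C 2, Q→C 2, R→C 2, S→B 5. Service 11; fixed 13; total 24.
{A, C}: service 11 + fixed 14 = 25
{A, B, C}: P→C 2, Q→C 2, R→A 2, S→B 5. Service 11; fixed 20; total 31.
No other subset beats 18.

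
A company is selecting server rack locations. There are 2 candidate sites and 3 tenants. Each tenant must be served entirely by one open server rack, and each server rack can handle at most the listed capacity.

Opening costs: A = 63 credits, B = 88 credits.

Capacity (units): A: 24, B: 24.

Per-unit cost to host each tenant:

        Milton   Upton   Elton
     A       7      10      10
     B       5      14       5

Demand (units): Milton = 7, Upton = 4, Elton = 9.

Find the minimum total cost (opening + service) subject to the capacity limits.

Open {B}: Milton→B 5·7=35, Upton→B 14·4=56, Elton→B 5·9=45.
Loads: B carries 20/24. Service 136; fixed 88; total 224.
Next best feasible plan costs 242.

Minimum total cost: 224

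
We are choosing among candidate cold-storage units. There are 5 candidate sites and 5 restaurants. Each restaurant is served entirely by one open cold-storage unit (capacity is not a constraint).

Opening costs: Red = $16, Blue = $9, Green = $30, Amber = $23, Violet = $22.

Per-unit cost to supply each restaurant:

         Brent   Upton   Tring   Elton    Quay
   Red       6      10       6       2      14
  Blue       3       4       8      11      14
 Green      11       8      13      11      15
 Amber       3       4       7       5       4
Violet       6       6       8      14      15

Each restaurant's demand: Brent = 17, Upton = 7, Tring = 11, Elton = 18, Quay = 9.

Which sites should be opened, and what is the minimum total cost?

Open Red and Amber; minimum total cost 256.

For any fixed open set, each restaurant goes to its cheapest open site; total = fixed + service.
{Red, Amber}: Brent→Amber 3·17=51, Upton→Amber 4·7=28, Tring→Red 6·11=66, Elton→Red 2·18=36, Quay→Amber 4·9=36. Service 217; fixed 39; total 256.
{Red, Blue, Amber}: service 217 + fixed 48 = 265
{Red, Amber, Violet}: service 217 + fixed 61 = 278
{Red, Blue, Green, Amber, Violet}: service 217 + fixed 100 = 317
No other subset beats 256.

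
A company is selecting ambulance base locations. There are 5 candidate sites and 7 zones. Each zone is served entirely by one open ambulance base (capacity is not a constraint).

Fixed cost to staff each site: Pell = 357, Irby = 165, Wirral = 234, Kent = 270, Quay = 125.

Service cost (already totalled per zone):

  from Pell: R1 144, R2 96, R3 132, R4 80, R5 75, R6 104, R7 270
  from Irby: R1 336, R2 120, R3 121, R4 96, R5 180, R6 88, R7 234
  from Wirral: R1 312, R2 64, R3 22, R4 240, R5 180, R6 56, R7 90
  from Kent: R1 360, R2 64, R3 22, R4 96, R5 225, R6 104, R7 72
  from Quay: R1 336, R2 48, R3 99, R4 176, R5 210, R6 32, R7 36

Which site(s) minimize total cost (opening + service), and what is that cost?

Open Pell and Quay; minimum total cost 996.

For any fixed open set, each zone goes to its cheapest open site; total = fixed + service.
{Pell, Quay}: R1→Pell 144, R2→Quay 48, R3→Quay 99, R4→Pell 80, R5→Pell 75, R6→Quay 32, R7→Quay 36. Service 514; fixed 482; total 996.
{Quay}: service 937 + fixed 125 = 1062
{Irby, Quay}: service 827 + fixed 290 = 1117
{Pell, Irby, Wirral, Kent, Quay}: R1→Pell 144, R2→Quay 48, R3→Wirral 22, R4→Pell 80, R5→Pell 75, R6→Quay 32, R7→Quay 36. Service 437; fixed 1151; total 1588.
No other subset beats 996.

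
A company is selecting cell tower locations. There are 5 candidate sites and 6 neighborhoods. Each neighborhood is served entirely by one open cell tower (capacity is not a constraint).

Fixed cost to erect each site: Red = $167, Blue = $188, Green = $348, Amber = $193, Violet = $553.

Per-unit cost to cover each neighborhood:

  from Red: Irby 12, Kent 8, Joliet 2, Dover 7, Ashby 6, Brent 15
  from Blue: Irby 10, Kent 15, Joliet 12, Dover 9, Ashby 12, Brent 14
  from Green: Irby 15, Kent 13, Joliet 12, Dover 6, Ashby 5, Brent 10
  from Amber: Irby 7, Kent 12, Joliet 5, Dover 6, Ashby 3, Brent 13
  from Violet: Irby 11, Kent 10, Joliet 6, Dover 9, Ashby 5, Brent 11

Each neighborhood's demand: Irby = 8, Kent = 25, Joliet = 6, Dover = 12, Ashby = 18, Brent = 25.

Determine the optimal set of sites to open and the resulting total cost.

For any fixed open set, each neighborhood goes to its cheapest open site; total = fixed + service.
{Amber}: Irby→Amber 7·8=56, Kent→Amber 12·25=300, Joliet→Amber 5·6=30, Dover→Amber 6·12=72, Ashby→Amber 3·18=54, Brent→Amber 13·25=325. Service 837; fixed 193; total 1030.
{Red}: service 875 + fixed 167 = 1042
{Red, Amber}: service 719 + fixed 360 = 1079
{Red, Blue, Green, Amber, Violet}: service 644 + fixed 1449 = 2093
No other subset beats 1030.

Open Amber only; minimum total cost 1030.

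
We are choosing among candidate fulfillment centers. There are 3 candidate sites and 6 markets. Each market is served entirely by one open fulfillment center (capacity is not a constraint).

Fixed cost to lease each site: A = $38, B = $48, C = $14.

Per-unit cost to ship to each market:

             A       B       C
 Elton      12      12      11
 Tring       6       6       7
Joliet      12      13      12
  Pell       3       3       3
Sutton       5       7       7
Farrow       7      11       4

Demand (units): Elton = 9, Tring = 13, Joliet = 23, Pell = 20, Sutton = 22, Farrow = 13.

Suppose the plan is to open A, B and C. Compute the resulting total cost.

Each market is assigned to its cheapest site among the open ones.
{A, B, C}: Elton→C 11·9=99, Tring→A 6·13=78, Joliet→A 12·23=276, Pell→A 3·20=60, Sutton→A 5·22=110, Farrow→C 4·13=52. Service 675; fixed 100; total 775.

Total cost: 775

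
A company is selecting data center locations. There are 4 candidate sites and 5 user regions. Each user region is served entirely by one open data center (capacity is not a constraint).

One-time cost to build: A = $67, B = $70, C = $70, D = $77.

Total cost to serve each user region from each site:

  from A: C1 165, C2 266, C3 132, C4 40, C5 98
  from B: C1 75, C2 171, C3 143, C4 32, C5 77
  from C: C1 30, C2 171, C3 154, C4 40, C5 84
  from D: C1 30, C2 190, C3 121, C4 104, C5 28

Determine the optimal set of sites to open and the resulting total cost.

Open B and D; minimum total cost 529.

For any fixed open set, each user region goes to its cheapest open site; total = fixed + service.
{B, D}: C1→D 30, C2→B 171, C3→D 121, C4→B 32, C5→D 28. Service 382; fixed 147; total 529.
{C, D}: service 390 + fixed 147 = 537
{C}: service 479 + fixed 70 = 549
{A, B, C, D}: C1→C 30, C2→B 171, C3→D 121, C4→B 32, C5→D 28. Service 382; fixed 284; total 666.
No other subset beats 529.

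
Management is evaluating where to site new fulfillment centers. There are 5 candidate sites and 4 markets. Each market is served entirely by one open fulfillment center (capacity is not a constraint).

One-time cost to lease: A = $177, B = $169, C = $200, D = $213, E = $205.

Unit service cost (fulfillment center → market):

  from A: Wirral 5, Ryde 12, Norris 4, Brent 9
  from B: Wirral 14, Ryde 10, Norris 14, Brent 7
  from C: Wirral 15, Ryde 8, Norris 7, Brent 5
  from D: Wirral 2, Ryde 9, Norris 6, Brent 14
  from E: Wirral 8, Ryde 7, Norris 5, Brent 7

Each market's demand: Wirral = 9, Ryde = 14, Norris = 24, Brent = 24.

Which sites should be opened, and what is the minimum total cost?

Open E only; minimum total cost 663.

For any fixed open set, each market goes to its cheapest open site; total = fixed + service.
{E}: Wirral→E 8·9=72, Ryde→E 7·14=98, Norris→E 5·24=120, Brent→E 7·24=168. Service 458; fixed 205; total 663.
{A}: Wirral→A 5·9=45, Ryde→A 12·14=168, Norris→A 4·24=96, Brent→A 9·24=216. Service 525; fixed 177; total 702.
{C}: Wirral→C 15·9=135, Ryde→C 8·14=112, Norris→C 7·24=168, Brent→C 5·24=120. Service 535; fixed 200; total 735.
{A, B, C, D, E}: service 332 + fixed 964 = 1296
No other subset beats 663.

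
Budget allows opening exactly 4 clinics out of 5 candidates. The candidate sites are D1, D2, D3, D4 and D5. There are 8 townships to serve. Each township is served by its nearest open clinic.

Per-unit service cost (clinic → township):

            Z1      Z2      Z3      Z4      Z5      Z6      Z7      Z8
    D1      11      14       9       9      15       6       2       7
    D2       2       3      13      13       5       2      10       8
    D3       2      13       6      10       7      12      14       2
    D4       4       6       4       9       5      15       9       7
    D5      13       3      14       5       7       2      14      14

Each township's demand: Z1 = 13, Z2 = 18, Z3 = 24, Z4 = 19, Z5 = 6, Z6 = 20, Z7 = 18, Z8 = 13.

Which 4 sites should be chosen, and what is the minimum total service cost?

Choose D1, D3, D4 and D5; total service cost 403.

With exactly 4 open, each township uses its cheapest among the chosen.
{D1, D3, D4, D5}: Z1→D3 2·13=26, Z2→D5 3·18=54, Z3→D4 4·24=96, Z4→D5 5·19=95, Z5→D4 5·6=30, Z6→D5 2·20=40, Z7→D1 2·18=36, Z8→D3 2·13=26. Service cost 403.
{D1, D2, D3, D5}: service cost 451
{D1, D2, D4, D5}: service cost 468
Among all 5 size-4 choices, {D1, D3, D4, D5} is lowest.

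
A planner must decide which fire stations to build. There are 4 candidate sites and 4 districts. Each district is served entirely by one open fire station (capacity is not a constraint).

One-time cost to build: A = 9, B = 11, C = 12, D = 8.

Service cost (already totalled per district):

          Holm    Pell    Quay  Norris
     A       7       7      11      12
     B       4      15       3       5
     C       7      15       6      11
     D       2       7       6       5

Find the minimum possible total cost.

For any fixed open set, each district goes to its cheapest open site; total = fixed + service.
{D}: Holm→D 2, Pell→D 7, Quay→D 6, Norris→D 5. Service 20; fixed 8; total 28.
{B, D}: service 17 + fixed 19 = 36
{A, D}: Holm→D 2, Pell→A 7, Quay→D 6, Norris→D 5. Service 20; fixed 17; total 37.
{A, B, C, D}: service 17 + fixed 40 = 57
No other subset beats 28.

Minimum total cost: 28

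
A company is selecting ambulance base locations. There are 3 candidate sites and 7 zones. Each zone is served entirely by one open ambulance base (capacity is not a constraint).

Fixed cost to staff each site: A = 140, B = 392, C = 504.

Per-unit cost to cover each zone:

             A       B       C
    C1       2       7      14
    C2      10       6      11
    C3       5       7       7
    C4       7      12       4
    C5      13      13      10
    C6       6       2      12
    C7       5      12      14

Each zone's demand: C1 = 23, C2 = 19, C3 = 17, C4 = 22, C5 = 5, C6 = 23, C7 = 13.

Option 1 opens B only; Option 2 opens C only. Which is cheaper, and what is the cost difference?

Option 1 is cheaper by 433.

Option 1: {B}: C1→B 7·23=161, C2→B 6·19=114, C3→B 7·17=119, C4→B 12·22=264, C5→B 13·5=65, C6→B 2·23=46, C7→B 12·13=156. Service 925; fixed 392; total 1317.
Option 2: {C}: C1→C 14·23=322, C2→C 11·19=209, C3→C 7·17=119, C4→C 4·22=88, C5→C 10·5=50, C6→C 12·23=276, C7→C 14·13=182. Service 1246; fixed 504; total 1750.
Difference: |1317 − 1750| = 433.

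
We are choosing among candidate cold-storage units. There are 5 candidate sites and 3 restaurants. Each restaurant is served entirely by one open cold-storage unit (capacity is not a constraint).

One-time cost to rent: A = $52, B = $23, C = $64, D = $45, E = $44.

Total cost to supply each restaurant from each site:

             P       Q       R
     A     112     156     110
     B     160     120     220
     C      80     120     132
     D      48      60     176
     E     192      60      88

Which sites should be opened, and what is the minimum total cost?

For any fixed open set, each restaurant goes to its cheapest open site; total = fixed + service.
{D, E}: P→D 48, Q→D 60, R→E 88. Service 196; fixed 89; total 285.
{B, D, E}: service 196 + fixed 112 = 308
{A, D}: P→D 48, Q→D 60, R→A 110. Service 218; fixed 97; total 315.
{A, B, C, D, E}: P→D 48, Q→D 60, R→E 88. Service 196; fixed 228; total 424.
No other subset beats 285.

Open D and E; minimum total cost 285.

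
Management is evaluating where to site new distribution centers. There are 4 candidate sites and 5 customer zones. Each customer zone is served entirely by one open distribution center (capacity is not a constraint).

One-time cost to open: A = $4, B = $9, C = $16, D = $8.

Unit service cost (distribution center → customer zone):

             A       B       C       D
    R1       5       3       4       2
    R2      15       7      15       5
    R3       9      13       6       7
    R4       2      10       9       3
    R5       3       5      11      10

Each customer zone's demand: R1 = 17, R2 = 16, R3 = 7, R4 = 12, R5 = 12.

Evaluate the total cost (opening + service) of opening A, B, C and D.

Total cost: 253

Each customer zone is assigned to its cheapest site among the open ones.
{A, B, C, D}: R1→D 2·17=34, R2→D 5·16=80, R3→C 6·7=42, R4→A 2·12=24, R5→A 3·12=36. Service 216; fixed 37; total 253.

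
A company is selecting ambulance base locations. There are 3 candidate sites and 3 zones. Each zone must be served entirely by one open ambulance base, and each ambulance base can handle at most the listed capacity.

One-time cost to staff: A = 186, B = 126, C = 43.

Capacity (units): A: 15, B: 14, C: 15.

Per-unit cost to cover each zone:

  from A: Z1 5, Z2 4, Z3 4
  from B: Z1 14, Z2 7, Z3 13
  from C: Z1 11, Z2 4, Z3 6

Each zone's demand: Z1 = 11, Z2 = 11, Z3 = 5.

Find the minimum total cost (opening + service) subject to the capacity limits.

Open {A, B, C}: Z1→A 5·11=55, Z2→B 7·11=77, Z3→C 6·5=30.
Loads: A carries 11/15, B carries 11/14, C carries 5/15. Service 162; fixed 355; total 517.
Next best feasible plan costs 519.

Minimum total cost: 517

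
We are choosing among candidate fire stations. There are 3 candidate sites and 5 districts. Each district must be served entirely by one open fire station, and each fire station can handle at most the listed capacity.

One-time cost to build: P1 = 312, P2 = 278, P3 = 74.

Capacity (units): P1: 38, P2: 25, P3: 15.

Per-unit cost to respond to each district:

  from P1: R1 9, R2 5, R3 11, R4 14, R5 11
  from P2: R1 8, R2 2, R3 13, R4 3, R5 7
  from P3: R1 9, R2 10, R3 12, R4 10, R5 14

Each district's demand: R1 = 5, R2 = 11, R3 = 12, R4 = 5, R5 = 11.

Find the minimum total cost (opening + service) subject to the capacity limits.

Open {P1, P3}: R1→P3 9·5=45, R2→P1 5·11=55, R3→P1 11·12=132, R4→P3 10·5=50, R5→P1 11·11=121.
Loads: P1 carries 34/38, P3 carries 10/15. Service 403; fixed 386; total 789.
Next best feasible plan costs 821.

Minimum total cost: 789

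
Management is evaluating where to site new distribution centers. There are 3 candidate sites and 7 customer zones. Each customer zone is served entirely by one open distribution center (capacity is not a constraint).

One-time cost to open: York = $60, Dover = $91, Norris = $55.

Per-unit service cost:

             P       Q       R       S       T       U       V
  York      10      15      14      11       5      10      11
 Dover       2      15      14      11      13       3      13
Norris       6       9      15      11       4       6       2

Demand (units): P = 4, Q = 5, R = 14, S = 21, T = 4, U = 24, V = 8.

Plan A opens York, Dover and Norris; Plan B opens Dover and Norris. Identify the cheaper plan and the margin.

Plan B is cheaper by 60.

Plan A: {York, Dover, Norris}: P→Dover 2·4=8, Q→Norris 9·5=45, R→York 14·14=196, S→York 11·21=231, T→Norris 4·4=16, U→Dover 3·24=72, V→Norris 2·8=16. Service 584; fixed 206; total 790.
Plan B: {Dover, Norris}: P→Dover 2·4=8, Q→Norris 9·5=45, R→Dover 14·14=196, S→Dover 11·21=231, T→Norris 4·4=16, U→Dover 3·24=72, V→Norris 2·8=16. Service 584; fixed 146; total 730.
Difference: |790 − 730| = 60.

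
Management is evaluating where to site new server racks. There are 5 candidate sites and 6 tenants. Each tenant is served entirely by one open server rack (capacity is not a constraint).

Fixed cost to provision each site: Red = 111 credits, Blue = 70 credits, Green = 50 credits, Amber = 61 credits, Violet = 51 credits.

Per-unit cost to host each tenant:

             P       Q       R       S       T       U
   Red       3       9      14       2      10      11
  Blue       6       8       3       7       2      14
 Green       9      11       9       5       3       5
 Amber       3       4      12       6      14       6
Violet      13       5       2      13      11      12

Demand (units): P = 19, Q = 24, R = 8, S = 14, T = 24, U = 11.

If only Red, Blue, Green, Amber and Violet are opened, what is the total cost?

Each tenant is assigned to its cheapest site among the open ones.
{Red, Blue, Green, Amber, Violet}: P→Red 3·19=57, Q→Amber 4·24=96, R→Violet 2·8=16, S→Red 2·14=28, T→Blue 2·24=48, U→Green 5·11=55. Service 300; fixed 343; total 643.

Total cost: 643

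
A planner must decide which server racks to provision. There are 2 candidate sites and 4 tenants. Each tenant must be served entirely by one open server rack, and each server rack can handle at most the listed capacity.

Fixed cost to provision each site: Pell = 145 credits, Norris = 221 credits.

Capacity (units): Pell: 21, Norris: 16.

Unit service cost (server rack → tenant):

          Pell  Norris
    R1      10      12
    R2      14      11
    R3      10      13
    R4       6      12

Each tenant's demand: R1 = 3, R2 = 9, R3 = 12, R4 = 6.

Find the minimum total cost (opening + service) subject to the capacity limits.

Open {Pell, Norris}: R1→Pell 10·3=30, R2→Norris 11·9=99, R3→Pell 10·12=120, R4→Pell 6·6=36.
Loads: Pell carries 21/21, Norris carries 9/16. Service 285; fixed 366; total 651.
Next best feasible plan costs 657.

Minimum total cost: 651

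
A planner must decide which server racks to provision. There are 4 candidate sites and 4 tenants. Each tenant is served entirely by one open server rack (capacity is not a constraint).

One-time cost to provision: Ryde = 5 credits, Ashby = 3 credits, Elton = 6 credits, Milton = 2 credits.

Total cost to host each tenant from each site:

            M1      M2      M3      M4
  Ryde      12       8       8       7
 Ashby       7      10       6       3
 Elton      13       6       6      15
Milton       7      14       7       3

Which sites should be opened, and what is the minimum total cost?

Open Ashby only; minimum total cost 29.

For any fixed open set, each tenant goes to its cheapest open site; total = fixed + service.
{Ashby}: M1→Ashby 7, M2→Ashby 10, M3→Ashby 6, M4→Ashby 3. Service 26; fixed 3; total 29.
{Elton, Milton}: service 22 + fixed 8 = 30
{Ashby, Elton}: service 22 + fixed 9 = 31
{Ryde, Ashby, Elton, Milton}: M1→Ashby 7, M2→Elton 6, M3→Ashby 6, M4→Ashby 3. Service 22; fixed 16; total 38.
(All 15 nonempty subsets were checked; Ashby only is lowest.)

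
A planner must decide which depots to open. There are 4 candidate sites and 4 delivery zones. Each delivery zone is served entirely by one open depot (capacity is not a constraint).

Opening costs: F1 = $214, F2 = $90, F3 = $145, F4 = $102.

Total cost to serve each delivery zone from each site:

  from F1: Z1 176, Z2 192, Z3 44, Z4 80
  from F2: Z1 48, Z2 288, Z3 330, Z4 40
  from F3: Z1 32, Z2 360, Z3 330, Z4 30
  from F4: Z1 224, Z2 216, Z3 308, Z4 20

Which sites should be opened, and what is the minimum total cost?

For any fixed open set, each delivery zone goes to its cheapest open site; total = fixed + service.
{F1, F2}: Z1→F2 48, Z2→F1 192, Z3→F1 44, Z4→F2 40. Service 324; fixed 304; total 628.
{F1, F3}: Z1→F3 32, Z2→F1 192, Z3→F1 44, Z4→F3 30. Service 298; fixed 359; total 657.
{F1}: Z1→F1 176, Z2→F1 192, Z3→F1 44, Z4→F1 80. Service 492; fixed 214; total 706.
{F1, F2, F3, F4}: service 288 + fixed 551 = 839
(All 15 nonempty subsets were checked; F1 and F2 is lowest.)

Open F1 and F2; minimum total cost 628.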